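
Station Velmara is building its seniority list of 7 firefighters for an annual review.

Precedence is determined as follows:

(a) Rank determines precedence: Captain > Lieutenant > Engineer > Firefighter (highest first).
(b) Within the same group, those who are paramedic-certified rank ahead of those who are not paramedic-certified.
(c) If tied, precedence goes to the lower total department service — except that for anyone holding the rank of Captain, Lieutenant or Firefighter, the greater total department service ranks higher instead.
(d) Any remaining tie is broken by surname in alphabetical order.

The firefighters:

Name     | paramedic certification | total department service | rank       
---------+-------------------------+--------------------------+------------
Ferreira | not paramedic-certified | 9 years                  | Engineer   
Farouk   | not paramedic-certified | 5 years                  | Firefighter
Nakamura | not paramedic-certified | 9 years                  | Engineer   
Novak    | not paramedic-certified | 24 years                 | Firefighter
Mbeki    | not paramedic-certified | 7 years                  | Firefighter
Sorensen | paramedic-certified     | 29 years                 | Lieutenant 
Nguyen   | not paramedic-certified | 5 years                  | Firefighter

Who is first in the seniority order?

Sorensen

By rank: Sorensen (Lieutenant); then Ferreira and Nakamura (Engineer); then Novak, Mbeki, Farouk and Nguyen (Firefighter).
Ferreira and Nakamura are each not paramedic-certified, so the next rule applies.
Ferreira and Nakamura both have total department service 9 years, so the next rule applies.
Among Ferreira and Nakamura, alphabetically by surname: Ferreira before Nakamura.
Novak, Mbeki, Farouk and Nguyen are each not paramedic-certified, so the next rule applies.
Among Novak, Mbeki, Farouk and Nguyen, by total department service (higher first) (reversed rule for this group): Novak (24 years) before Mbeki (7 years) before Farouk and Nguyen (5 years).
Among Farouk and Nguyen, alphabetically by surname: Farouk before Nguyen.
Order: Sorensen, Ferreira, Nakamura, Novak, Mbeki, Farouk, Nguyen.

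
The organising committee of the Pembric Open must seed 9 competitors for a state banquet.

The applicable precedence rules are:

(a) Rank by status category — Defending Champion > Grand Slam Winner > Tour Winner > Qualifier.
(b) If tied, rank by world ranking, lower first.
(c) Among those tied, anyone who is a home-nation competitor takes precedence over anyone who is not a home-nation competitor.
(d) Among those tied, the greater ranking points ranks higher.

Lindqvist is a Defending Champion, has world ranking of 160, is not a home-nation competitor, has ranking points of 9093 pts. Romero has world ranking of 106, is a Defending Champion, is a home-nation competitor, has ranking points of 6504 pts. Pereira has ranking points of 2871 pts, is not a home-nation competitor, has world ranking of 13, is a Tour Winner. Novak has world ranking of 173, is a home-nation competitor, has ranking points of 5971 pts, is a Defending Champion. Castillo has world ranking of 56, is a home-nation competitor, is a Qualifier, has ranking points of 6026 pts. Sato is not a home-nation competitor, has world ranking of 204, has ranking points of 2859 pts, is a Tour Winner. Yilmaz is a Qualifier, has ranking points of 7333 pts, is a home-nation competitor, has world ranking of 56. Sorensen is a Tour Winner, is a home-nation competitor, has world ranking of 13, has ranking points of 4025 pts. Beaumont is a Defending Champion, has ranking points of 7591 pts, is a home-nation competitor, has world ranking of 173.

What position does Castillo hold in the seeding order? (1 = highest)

9

By status category: Romero, Lindqvist, Beaumont and Novak (Defending Champion); then Sorensen, Pereira and Sato (Tour Winner); then Yilmaz and Castillo (Qualifier).
Among Romero, Lindqvist, Beaumont and Novak, by world ranking (lower first): Romero (106) before Lindqvist (160) before Beaumont and Novak (173).
Beaumont and Novak are each a home-nation competitor, so the next rule applies.
Among Beaumont and Novak, by ranking points (higher first): Beaumont (7591 pts) before Novak (5971 pts).
Among Sorensen, Pereira and Sato, by world ranking (lower first): Sorensen and Pereira (13) before Sato (204).
Among Sorensen and Pereira, a home-nation competitor before not a home-nation competitor: Sorensen (a home-nation competitor) before Pereira (not a home-nation competitor).
Yilmaz and Castillo both have world ranking 56, so the next rule applies.
Yilmaz and Castillo are each a home-nation competitor, so the next rule applies.
Among Yilmaz and Castillo, by ranking points (higher first): Yilmaz (7333 pts) before Castillo (6026 pts).
Order: Romero, Lindqvist, Beaumont, Novak, Sorensen, Pereira, Sato, Yilmaz, Castillo. So position 9.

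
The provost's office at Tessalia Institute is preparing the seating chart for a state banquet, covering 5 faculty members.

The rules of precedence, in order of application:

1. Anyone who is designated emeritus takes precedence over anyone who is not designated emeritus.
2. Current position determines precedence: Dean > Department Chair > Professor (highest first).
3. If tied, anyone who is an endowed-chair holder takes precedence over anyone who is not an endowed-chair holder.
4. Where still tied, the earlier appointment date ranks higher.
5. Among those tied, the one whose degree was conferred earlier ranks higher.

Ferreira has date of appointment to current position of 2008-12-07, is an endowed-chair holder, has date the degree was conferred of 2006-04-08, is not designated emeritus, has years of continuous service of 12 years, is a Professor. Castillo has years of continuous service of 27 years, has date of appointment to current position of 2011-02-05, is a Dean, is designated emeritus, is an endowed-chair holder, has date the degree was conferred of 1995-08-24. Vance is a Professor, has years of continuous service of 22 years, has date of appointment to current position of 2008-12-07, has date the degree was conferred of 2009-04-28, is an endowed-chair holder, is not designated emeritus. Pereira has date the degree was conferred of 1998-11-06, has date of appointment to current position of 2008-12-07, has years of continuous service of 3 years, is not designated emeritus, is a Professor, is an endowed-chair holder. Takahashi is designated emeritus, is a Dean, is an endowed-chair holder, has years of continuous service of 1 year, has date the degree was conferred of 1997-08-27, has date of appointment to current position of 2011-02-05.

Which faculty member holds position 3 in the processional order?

By the first rule: Castillo and Takahashi (both designated emeritus); then Pereira, Ferreira and Vance (each not designated emeritus).
Castillo and Takahashi are each Dean, so the next rule applies.
Castillo and Takahashi are each an endowed-chair holder, so the next rule applies.
Castillo and Takahashi both have date of appointment to current position 2011-02-05, so the next rule applies.
Among Castillo and Takahashi, by date the degree was conferred (earlier first): Castillo (1995-08-24) before Takahashi (1997-08-27).
Pereira, Ferreira and Vance are each Professor, so the next rule applies.
Pereira, Ferreira and Vance are each an endowed-chair holder, so the next rule applies.
Pereira, Ferreira and Vance all have date of appointment to current position 2008-12-07, so the next rule applies.
Among Pereira, Ferreira and Vance, by date the degree was conferred (earlier first): Pereira (1998-11-06) before Ferreira (2006-04-08) before Vance (2009-04-28).
Order: Castillo, Takahashi, Pereira, Ferreira, Vance.

Pereira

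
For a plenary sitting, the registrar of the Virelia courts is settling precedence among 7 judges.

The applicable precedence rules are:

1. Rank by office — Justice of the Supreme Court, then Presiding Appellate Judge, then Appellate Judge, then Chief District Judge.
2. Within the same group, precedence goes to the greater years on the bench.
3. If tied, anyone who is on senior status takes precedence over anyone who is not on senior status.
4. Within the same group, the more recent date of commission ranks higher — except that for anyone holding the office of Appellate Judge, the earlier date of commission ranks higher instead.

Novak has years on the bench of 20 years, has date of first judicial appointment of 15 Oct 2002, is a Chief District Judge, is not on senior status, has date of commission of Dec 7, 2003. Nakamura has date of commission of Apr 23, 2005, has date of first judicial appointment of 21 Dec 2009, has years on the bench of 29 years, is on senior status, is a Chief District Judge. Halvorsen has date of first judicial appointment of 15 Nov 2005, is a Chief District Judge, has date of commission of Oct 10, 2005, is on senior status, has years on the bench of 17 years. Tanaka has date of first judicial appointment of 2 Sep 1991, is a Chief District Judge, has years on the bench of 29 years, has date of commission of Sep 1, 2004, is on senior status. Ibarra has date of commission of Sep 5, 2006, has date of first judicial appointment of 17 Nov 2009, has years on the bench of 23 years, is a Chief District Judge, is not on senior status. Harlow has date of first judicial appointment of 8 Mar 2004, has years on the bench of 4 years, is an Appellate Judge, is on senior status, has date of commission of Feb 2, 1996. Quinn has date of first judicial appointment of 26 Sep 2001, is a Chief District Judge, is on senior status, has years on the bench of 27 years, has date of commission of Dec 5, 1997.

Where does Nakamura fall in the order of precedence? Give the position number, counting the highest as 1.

By office: Harlow (Appellate Judge); then Nakamura, Tanaka, Quinn, Ibarra, Novak and Halvorsen (Chief District Judge).
Among Nakamura, Tanaka, Quinn, Ibarra, Novak and Halvorsen, by years on the bench (higher first): Nakamura and Tanaka (29 years) before Quinn (27 years) before Ibarra (23 years) before Novak (20 years) before Halvorsen (17 years).
Nakamura and Tanaka are each on senior status, so the next rule applies.
Among Nakamura and Tanaka, by date of commission (later first): Nakamura (Apr 23, 2005) before Tanaka (Sep 1, 2004).
Order: Harlow, Nakamura, Tanaka, Quinn, Ibarra, Novak, Halvorsen. So position 2.

2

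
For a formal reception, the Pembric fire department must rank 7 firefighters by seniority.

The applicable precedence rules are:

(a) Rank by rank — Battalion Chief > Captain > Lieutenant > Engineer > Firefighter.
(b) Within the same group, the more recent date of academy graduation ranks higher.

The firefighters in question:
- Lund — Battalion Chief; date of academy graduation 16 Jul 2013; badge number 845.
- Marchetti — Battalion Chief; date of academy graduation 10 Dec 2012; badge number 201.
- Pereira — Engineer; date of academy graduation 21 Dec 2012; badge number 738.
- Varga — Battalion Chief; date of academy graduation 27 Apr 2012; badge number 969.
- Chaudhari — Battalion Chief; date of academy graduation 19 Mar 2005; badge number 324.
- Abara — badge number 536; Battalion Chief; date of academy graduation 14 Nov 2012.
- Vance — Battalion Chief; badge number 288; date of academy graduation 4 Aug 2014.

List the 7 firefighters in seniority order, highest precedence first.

Vance, Lund, Marchetti, Abara, Varga, Chaudhari, Pereira

By rank: Vance, Lund, Marchetti, Abara, Varga and Chaudhari (Battalion Chief); then Pereira (Engineer).
Among Vance, Lund, Marchetti, Abara, Varga and Chaudhari, by date of academy graduation (later first): Vance (4 Aug 2014) before Lund (16 Jul 2013) before Marchetti (10 Dec 2012) before Abara (14 Nov 2012) before Varga (27 Apr 2012) before Chaudhari (19 Mar 2005).
Full order: Vance, Lund, Marchetti, Abara, Varga, Chaudhari, Pereira.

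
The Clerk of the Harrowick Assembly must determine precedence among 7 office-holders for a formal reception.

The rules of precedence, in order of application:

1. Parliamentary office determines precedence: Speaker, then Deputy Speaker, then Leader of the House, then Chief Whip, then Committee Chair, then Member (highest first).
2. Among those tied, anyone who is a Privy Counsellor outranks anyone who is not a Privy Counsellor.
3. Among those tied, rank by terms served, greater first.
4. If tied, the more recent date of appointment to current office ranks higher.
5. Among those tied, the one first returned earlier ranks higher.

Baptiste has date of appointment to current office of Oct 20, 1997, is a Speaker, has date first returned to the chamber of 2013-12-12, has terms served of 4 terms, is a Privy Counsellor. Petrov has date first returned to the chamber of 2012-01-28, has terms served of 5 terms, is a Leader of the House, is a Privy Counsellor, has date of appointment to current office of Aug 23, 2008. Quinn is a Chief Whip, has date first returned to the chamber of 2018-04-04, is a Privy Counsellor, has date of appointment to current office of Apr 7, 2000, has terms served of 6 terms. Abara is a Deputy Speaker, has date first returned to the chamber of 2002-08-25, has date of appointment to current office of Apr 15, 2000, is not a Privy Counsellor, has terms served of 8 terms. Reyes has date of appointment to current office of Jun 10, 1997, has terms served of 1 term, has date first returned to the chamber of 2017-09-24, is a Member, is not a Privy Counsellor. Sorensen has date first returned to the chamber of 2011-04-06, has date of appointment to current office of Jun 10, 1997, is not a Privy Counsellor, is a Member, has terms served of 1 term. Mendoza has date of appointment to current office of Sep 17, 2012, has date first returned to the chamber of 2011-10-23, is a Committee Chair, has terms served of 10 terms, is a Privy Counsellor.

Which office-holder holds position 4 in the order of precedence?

Quinn

By parliamentary office: Baptiste (Speaker); then Abara (Deputy Speaker); then Petrov (Leader of the House); then Quinn (Chief Whip); then Mendoza (Committee Chair); then Sorensen and Reyes (Member).
Sorensen and Reyes are each not a Privy Counsellor, so the next rule applies.
Sorensen and Reyes both have terms served 1 term, so the next rule applies.
Sorensen and Reyes both have date of appointment to current office Jun 10, 1997, so the next rule applies.
Among Sorensen and Reyes, by date first returned to the chamber (earlier first): Sorensen (2011-04-06) before Reyes (2017-09-24).
Order: Baptiste, Abara, Petrov, Quinn, Mendoza, Sorensen, Reyes.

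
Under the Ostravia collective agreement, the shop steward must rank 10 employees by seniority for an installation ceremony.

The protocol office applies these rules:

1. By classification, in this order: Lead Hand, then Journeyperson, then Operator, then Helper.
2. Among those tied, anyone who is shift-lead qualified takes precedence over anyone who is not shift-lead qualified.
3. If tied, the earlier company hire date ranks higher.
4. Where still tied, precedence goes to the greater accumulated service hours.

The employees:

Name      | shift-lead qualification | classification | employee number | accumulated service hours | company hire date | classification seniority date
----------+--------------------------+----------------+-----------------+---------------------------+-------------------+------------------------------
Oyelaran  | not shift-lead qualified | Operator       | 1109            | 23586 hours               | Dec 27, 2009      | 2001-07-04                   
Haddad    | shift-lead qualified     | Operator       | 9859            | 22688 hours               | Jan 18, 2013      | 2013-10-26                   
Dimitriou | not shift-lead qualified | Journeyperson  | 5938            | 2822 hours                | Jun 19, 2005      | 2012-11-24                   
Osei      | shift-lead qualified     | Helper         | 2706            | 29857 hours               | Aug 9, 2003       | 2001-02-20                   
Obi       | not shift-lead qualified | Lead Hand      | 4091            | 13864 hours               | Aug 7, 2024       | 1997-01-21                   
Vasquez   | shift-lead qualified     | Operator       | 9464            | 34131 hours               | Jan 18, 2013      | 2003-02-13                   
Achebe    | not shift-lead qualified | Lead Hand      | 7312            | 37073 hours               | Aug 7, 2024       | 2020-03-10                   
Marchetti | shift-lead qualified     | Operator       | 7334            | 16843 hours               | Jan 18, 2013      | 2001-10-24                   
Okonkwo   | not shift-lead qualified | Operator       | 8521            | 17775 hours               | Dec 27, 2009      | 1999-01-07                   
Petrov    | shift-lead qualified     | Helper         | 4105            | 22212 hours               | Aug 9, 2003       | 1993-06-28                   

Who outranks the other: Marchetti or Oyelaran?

By classification: Achebe and Obi (Lead Hand); then Dimitriou (Journeyperson); then Vasquez, Haddad, Marchetti, Oyelaran and Okonkwo (Operator); then Osei and Petrov (Helper).
Achebe and Obi are each not shift-lead qualified, so the next rule applies.
Achebe and Obi both have company hire date Aug 7, 2024, so the next rule applies.
Among Achebe and Obi, by accumulated service hours (higher first): Achebe (37073 hours) before Obi (13864 hours).
Among Vasquez, Haddad, Marchetti, Oyelaran and Okonkwo, shift-lead qualified before not shift-lead qualified: Vasquez, Haddad and Marchetti (shift-lead qualified) before Oyelaran and Okonkwo (not shift-lead qualified).
Vasquez, Haddad and Marchetti all have company hire date Jan 18, 2013, so the next rule applies.
Among Vasquez, Haddad and Marchetti, by accumulated service hours (higher first): Vasquez (34131 hours) before Haddad (22688 hours) before Marchetti (16843 hours).
Oyelaran and Okonkwo both have company hire date Dec 27, 2009, so the next rule applies.
Among Oyelaran and Okonkwo, by accumulated service hours (higher first): Oyelaran (23586 hours) before Okonkwo (17775 hours).
Osei and Petrov are each shift-lead qualified, so the next rule applies.
Osei and Petrov both have company hire date Aug 9, 2003, so the next rule applies.
Among Osei and Petrov, by accumulated service hours (higher first): Osei (29857 hours) before Petrov (22212 hours).
So Marchetti takes precedence.

Marchetti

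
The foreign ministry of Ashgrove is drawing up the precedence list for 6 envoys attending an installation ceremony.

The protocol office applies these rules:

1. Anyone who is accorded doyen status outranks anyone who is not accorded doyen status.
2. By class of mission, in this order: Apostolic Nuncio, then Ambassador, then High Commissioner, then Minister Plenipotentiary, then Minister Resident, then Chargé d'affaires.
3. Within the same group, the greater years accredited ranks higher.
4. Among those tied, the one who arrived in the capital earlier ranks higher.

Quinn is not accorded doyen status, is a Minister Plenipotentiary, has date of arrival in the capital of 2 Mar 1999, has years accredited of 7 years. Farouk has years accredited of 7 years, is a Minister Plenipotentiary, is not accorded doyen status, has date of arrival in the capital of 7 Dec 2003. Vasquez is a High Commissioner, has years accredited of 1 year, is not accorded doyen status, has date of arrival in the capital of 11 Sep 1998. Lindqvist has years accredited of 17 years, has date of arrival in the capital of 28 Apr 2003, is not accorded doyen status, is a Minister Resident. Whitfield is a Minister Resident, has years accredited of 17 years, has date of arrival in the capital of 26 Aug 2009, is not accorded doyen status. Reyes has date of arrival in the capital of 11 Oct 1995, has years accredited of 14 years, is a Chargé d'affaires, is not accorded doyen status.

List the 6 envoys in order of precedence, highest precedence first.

Vasquez, Quinn, Farouk, Lindqvist, Whitfield, Reyes

By the first rule: Vasquez, Quinn, Farouk, Lindqvist, Whitfield and Reyes (each not accorded doyen status).
Among Vasquez, Quinn, Farouk, Lindqvist, Whitfield and Reyes, by class of mission: Vasquez (High Commissioner) before Quinn and Farouk (Minister Plenipotentiary) before Lindqvist and Whitfield (Minister Resident) before Reyes (Chargé d'affaires).
Quinn and Farouk both have years accredited 7 years, so the next rule applies.
Among Quinn and Farouk, by date of arrival in the capital (earlier first): Quinn (2 Mar 1999) before Farouk (7 Dec 2003).
Lindqvist and Whitfield both have years accredited 17 years, so the next rule applies.
Among Lindqvist and Whitfield, by date of arrival in the capital (earlier first): Lindqvist (28 Apr 2003) before Whitfield (26 Aug 2009).
Full order: Vasquez, Quinn, Farouk, Lindqvist, Whitfield, Reyes.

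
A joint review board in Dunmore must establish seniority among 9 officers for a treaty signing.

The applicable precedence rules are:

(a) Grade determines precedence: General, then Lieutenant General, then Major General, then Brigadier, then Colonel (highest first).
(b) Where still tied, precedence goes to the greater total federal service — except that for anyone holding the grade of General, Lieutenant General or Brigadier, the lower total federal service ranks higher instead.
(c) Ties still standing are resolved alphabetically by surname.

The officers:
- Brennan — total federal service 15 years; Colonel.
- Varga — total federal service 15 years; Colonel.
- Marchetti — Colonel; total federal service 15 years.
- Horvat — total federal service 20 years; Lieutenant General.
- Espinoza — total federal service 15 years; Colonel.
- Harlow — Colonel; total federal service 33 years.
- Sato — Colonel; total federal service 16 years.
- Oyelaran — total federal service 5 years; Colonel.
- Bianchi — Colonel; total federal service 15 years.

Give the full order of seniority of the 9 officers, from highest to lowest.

Horvat, Harlow, Sato, Bianchi, Brennan, Espinoza, Marchetti, Varga, Oyelaran

By grade: Horvat (Lieutenant General); then Harlow, Sato, Bianchi, Brennan, Espinoza, Marchetti, Varga and Oyelaran (Colonel).
Among Harlow, Sato, Bianchi, Brennan, Espinoza, Marchetti, Varga and Oyelaran, by total federal service (higher first): Harlow (33 years) before Sato (16 years) before Bianchi, Brennan, Espinoza, Marchetti and Varga (15 years) before Oyelaran (5 years).
Among Bianchi, Brennan, Espinoza, Marchetti and Varga, alphabetically by surname: Bianchi before Brennan before Espinoza before Marchetti before Varga.
Full order: Horvat, Harlow, Sato, Bianchi, Brennan, Espinoza, Marchetti, Varga, Oyelaran.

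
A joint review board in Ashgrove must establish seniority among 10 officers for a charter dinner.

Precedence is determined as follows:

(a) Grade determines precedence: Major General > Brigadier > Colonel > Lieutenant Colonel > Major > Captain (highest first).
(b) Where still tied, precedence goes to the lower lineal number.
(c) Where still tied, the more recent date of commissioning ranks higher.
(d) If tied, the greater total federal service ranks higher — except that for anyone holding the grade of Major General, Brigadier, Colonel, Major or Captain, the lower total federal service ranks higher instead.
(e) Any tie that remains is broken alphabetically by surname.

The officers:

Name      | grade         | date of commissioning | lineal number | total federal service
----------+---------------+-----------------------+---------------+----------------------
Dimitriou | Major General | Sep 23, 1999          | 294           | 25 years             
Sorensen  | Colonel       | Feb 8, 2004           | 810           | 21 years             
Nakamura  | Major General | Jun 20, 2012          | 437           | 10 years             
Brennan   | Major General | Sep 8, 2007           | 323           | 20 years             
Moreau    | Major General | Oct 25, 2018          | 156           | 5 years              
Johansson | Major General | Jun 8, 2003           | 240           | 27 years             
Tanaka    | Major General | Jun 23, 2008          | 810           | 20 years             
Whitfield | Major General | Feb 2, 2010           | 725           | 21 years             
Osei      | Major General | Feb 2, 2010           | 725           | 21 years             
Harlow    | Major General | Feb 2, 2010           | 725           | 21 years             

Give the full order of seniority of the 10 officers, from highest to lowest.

By grade: Moreau, Johansson, Dimitriou, Brennan, Nakamura, Harlow, Osei, Whitfield and Tanaka (Major General); then Sorensen (Colonel).
Among Moreau, Johansson, Dimitriou, Brennan, Nakamura, Harlow, Osei, Whitfield and Tanaka, by lineal number (lower first): Moreau (156) before Johansson (240) before Dimitriou (294) before Brennan (323) before Nakamura (437) before Harlow, Osei and Whitfield (725) before Tanaka (810).
Harlow, Osei and Whitfield all have date of commissioning Feb 2, 2010, so the next rule applies.
Harlow, Osei and Whitfield all have total federal service 21 years, so the next rule applies.
Among Harlow, Osei and Whitfield, alphabetically by surname: Harlow before Osei before Whitfield.
Full order: Moreau, Johansson, Dimitriou, Brennan, Nakamura, Harlow, Osei, Whitfield, Tanaka, Sorensen.

Moreau, Johansson, Dimitriou, Brennan, Nakamura, Harlow, Osei, Whitfield, Tanaka, Sorensen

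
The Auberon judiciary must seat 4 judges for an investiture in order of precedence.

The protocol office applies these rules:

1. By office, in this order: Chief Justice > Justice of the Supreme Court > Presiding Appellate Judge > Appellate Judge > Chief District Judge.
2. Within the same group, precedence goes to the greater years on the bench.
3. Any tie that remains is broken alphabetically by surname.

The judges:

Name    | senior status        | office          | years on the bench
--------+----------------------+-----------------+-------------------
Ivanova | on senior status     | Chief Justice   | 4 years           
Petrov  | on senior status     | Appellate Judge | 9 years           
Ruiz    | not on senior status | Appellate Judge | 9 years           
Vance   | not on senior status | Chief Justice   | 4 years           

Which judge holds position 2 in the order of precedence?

Vance

By office: Ivanova and Vance (Chief Justice); then Petrov and Ruiz (Appellate Judge).
Ivanova and Vance both have years on the bench 4 years, so the next rule applies.
Among Ivanova and Vance, alphabetically by surname: Ivanova before Vance.
Petrov and Ruiz both have years on the bench 9 years, so the next rule applies.
Among Petrov and Ruiz, alphabetically by surname: Petrov before Ruiz.
Order: Ivanova, Vance, Petrov, Ruiz.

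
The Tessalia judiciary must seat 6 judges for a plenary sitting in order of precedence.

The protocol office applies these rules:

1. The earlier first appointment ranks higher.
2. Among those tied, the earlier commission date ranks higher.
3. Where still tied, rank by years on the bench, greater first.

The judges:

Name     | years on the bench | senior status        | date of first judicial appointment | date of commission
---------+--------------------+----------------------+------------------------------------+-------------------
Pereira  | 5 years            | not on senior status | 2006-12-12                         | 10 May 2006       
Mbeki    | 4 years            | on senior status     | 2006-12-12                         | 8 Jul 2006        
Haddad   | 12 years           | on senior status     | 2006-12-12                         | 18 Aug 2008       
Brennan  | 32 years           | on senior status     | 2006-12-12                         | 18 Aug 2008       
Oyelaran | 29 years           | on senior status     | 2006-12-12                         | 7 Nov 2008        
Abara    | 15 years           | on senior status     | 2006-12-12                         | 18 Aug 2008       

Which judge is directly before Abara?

Brennan

By date of first judicial appointment (earlier first): Pereira, Mbeki, Brennan, Abara, Haddad and Oyelaran (each 2006-12-12).
Among Pereira, Mbeki, Brennan, Abara, Haddad and Oyelaran, by date of commission (earlier first): Pereira (10 May 2006) before Mbeki (8 Jul 2006) before Brennan, Abara and Haddad (18 Aug 2008) before Oyelaran (7 Nov 2008).
Among Brennan, Abara and Haddad, by years on the bench (higher first): Brennan (32 years) before Abara (15 years) before Haddad (12 years).
Order: Pereira, Mbeki, Brennan, Abara, Haddad, Oyelaran.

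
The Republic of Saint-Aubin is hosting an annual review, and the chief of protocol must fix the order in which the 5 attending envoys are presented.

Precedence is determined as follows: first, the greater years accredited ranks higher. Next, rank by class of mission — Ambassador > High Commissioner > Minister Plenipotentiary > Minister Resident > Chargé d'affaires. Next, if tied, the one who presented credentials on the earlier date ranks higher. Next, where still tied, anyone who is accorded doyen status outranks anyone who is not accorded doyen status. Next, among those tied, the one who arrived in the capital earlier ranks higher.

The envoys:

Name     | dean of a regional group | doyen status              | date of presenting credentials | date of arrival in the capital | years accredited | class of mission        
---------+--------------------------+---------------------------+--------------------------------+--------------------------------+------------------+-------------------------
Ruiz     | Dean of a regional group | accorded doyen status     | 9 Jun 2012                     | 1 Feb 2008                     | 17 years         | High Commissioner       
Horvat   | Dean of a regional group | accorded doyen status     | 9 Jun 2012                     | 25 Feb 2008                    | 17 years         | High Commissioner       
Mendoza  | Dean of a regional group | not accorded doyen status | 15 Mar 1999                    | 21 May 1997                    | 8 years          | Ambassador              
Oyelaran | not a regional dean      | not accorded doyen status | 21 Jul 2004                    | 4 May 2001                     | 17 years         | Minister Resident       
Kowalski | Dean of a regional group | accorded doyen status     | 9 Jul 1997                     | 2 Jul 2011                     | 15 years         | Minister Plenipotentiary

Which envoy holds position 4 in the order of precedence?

Kowalski

By years accredited (higher first): Ruiz, Horvat and Oyelaran (each 17 years); then Kowalski (15 years); then Mendoza (8 years).
Among Ruiz, Horvat and Oyelaran, by class of mission: Ruiz and Horvat (High Commissioner) before Oyelaran (Minister Resident).
Ruiz and Horvat both have date of presenting credentials 9 Jun 2012, so the next rule applies.
Ruiz and Horvat are each accorded doyen status, so the next rule applies.
Among Ruiz and Horvat, by date of arrival in the capital (earlier first): Ruiz (1 Feb 2008) before Horvat (25 Feb 2008).
Order: Ruiz, Horvat, Oyelaran, Kowalski, Mendoza.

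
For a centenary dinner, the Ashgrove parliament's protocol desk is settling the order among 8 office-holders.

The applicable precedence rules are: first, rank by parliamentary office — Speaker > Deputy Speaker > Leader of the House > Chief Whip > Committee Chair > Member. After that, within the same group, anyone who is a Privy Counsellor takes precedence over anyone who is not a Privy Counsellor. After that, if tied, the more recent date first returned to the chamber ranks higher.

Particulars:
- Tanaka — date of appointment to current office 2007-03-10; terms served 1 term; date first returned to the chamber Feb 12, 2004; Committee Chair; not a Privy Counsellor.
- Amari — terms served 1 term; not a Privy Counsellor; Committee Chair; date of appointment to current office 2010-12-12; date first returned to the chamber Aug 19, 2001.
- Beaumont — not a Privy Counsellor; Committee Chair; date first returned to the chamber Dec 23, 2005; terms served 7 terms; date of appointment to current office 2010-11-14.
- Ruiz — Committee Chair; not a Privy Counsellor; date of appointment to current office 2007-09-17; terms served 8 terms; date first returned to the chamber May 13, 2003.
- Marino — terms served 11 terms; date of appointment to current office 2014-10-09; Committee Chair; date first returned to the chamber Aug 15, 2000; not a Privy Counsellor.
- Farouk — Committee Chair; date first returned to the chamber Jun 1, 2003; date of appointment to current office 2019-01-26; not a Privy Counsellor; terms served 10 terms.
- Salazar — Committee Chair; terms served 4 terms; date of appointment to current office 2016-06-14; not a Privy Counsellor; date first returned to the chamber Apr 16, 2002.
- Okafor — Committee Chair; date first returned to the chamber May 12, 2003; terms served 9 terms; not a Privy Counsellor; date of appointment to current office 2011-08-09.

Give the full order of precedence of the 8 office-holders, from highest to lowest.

By parliamentary office: Beaumont, Tanaka, Farouk, Ruiz, Okafor, Salazar, Amari and Marino (Committee Chair).
Beaumont, Tanaka, Farouk, Ruiz, Okafor, Salazar, Amari and Marino are each not a Privy Counsellor, so the next rule applies.
Among Beaumont, Tanaka, Farouk, Ruiz, Okafor, Salazar, Amari and Marino, by date first returned to the chamber (later first): Beaumont (Dec 23, 2005) before Tanaka (Feb 12, 2004) before Farouk (Jun 1, 2003) before Ruiz (May 13, 2003) before Okafor (May 12, 2003) before Salazar (Apr 16, 2002) before Amari (Aug 19, 2001) before Marino (Aug 15, 2000).
Full order: Beaumont, Tanaka, Farouk, Ruiz, Okafor, Salazar, Amari, Marino.

Beaumont, Tanaka, Farouk, Ruiz, Okafor, Salazar, Amari, Marino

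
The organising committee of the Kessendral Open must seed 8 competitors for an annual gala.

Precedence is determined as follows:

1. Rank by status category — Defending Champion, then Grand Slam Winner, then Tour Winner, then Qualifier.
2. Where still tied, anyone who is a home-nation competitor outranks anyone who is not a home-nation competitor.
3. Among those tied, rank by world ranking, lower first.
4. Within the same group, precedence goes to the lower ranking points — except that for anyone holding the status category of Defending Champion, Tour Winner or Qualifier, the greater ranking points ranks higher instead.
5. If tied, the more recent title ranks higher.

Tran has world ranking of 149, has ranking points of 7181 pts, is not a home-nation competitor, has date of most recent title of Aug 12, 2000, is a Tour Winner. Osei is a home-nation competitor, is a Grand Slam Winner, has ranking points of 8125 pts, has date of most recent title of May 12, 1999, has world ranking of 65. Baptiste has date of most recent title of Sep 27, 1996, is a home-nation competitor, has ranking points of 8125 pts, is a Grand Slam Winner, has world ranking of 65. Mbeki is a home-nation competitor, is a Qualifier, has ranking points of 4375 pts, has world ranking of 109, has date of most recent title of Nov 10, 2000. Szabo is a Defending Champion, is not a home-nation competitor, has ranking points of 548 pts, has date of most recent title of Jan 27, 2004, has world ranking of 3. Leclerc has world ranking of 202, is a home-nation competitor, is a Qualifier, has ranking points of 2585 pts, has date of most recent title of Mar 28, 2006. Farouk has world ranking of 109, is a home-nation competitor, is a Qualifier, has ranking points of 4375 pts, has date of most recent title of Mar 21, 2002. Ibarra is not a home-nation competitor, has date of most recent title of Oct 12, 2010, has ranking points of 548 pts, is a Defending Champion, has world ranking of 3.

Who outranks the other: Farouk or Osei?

Osei

By status category: Ibarra and Szabo (Defending Champion); then Osei and Baptiste (Grand Slam Winner); then Tran (Tour Winner); then Farouk, Mbeki and Leclerc (Qualifier).
Ibarra and Szabo are each not a home-nation competitor, so the next rule applies.
Ibarra and Szabo both have world ranking 3, so the next rule applies.
Ibarra and Szabo both have ranking points 548 pts, so the next rule applies.
Among Ibarra and Szabo, by date of most recent title (later first): Ibarra (Oct 12, 2010) before Szabo (Jan 27, 2004).
Osei and Baptiste are each a home-nation competitor, so the next rule applies.
Osei and Baptiste both have world ranking 65, so the next rule applies.
Osei and Baptiste both have ranking points 8125 pts, so the next rule applies.
Among Osei and Baptiste, by date of most recent title (later first): Osei (May 12, 1999) before Baptiste (Sep 27, 1996).
Farouk, Mbeki and Leclerc are each a home-nation competitor, so the next rule applies.
Among Farouk, Mbeki and Leclerc, by world ranking (lower first): Farouk and Mbeki (109) before Leclerc (202).
Farouk and Mbeki both have ranking points 4375 pts, so the next rule applies.
Among Farouk and Mbeki, by date of most recent title (later first): Farouk (Mar 21, 2002) before Mbeki (Nov 10, 2000).
So Osei takes precedence.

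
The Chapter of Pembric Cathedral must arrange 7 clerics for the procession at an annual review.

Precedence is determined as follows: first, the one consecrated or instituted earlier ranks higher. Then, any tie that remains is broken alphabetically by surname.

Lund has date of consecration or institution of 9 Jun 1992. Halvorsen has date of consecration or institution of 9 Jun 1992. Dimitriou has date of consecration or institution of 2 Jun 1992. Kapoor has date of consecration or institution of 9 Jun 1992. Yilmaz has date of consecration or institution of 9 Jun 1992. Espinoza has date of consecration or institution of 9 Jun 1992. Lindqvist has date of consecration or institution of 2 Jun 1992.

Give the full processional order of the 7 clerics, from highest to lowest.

Dimitriou, Lindqvist, Espinoza, Halvorsen, Kapoor, Lund, Yilmaz

By date of consecration or institution (earlier first): Dimitriou and Lindqvist (both 2 Jun 1992); then Espinoza, Halvorsen, Kapoor, Lund and Yilmaz (each 9 Jun 1992).
Among Dimitriou and Lindqvist, alphabetically by surname: Dimitriou before Lindqvist.
Among Espinoza, Halvorsen, Kapoor, Lund and Yilmaz, alphabetically by surname: Espinoza before Halvorsen before Kapoor before Lund before Yilmaz.
Full order: Dimitriou, Lindqvist, Espinoza, Halvorsen, Kapoor, Lund, Yilmaz.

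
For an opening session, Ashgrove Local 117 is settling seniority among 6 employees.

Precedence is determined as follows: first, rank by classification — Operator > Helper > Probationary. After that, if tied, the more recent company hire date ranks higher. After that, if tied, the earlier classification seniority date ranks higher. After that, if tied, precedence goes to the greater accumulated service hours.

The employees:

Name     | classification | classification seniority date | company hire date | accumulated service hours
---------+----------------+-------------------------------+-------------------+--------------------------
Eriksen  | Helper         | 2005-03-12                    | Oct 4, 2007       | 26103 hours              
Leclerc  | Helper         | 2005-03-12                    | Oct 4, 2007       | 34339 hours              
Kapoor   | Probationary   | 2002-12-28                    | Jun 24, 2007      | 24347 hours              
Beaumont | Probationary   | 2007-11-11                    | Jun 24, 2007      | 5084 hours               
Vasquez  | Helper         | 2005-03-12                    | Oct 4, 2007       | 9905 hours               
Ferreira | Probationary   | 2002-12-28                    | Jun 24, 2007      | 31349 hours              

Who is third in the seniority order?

By classification: Leclerc, Eriksen and Vasquez (Helper); then Ferreira, Kapoor and Beaumont (Probationary).
Leclerc, Eriksen and Vasquez all have company hire date Oct 4, 2007, so the next rule applies.
Leclerc, Eriksen and Vasquez all have classification seniority date 2005-03-12, so the next rule applies.
Among Leclerc, Eriksen and Vasquez, by accumulated service hours (higher first): Leclerc (34339 hours) before Eriksen (26103 hours) before Vasquez (9905 hours).
Ferreira, Kapoor and Beaumont all have company hire date Jun 24, 2007, so the next rule applies.
Among Ferreira, Kapoor and Beaumont, by classification seniority date (earlier first): Ferreira and Kapoor (2002-12-28) before Beaumont (2007-11-11).
Among Ferreira and Kapoor, by accumulated service hours (higher first): Ferreira (31349 hours) before Kapoor (24347 hours).
Order: Leclerc, Eriksen, Vasquez, Ferreira, Kapoor, Beaumont.

Vasquez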